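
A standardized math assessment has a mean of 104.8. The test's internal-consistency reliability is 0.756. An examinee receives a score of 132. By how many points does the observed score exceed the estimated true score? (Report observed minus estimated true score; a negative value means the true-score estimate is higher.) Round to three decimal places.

6.637

T̂ = ρX + (1 − ρ)μ
  = 0.756 × 132 + 0.244 × 104.8
  = 99.792 + 25.5712
  = 125.36320
  ≈ 125.3632
X − T̂ = 132 − 125.3632 = 6.6368 → 6.637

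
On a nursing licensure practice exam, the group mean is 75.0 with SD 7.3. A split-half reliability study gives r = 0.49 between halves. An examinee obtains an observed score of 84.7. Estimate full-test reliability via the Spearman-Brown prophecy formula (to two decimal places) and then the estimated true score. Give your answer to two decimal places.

Spearman-Brown: ρ = 2r/(1 + r) = 2(0.49)/(1 + 0.49) = 0.980/1.49 = 0.6577 → 0.66
Regress the observed score toward the mean by the unreliability: T̂ = 0.66·84.7 + 0.34·75.0 = 55.902 + 25.500 = 81.402.

81.40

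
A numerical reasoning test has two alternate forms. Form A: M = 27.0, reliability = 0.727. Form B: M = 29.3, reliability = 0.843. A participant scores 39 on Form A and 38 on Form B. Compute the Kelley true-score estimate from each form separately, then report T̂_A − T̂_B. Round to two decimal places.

T̂_A = 0.727(39) + 0.273(27.0) = 35.7240
T̂_B = 0.843(38) + 0.157(29.3) = 36.6341
T̂_A − T̂_B = -0.9101

-0.91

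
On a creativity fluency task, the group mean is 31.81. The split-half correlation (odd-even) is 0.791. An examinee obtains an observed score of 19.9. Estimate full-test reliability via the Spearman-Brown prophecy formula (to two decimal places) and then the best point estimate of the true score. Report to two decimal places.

Spearman-Brown: ρ = 2r/(1 + r) = 2(0.791)/(1 + 0.791) = 1.5820/1.791 = 0.8833 → 0.88
Kelley's formula gives T̂ = 0.88·19.9 + 0.12·31.81 = 17.512 + 3.8172 = 21.329.

21.33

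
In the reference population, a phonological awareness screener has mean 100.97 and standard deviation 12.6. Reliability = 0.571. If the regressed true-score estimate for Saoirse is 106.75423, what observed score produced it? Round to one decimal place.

111.1

T̂ = ρX + (1 − ρ)μ  ⇒  X = (T̂ − (1 − ρ)μ) / ρ
X = (106.75423 − 0.429 × 100.97) / 0.571 = (106.75423 − 43.31613) / 0.571 = 63.43810 / 0.571 = 111.100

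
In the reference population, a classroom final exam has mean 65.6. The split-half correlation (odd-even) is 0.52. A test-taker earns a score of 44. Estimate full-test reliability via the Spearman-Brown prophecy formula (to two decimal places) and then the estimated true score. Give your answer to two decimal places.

Spearman-Brown: ρ = 2r/(1 + r) = 2(0.52)/(1 + 0.52) = 1.040/1.52 = 0.6842 → 0.68
T̂ = 0.68(44) + 0.32(65.6) = 29.92 + 20.992 = 50.912 → 50.91

50.91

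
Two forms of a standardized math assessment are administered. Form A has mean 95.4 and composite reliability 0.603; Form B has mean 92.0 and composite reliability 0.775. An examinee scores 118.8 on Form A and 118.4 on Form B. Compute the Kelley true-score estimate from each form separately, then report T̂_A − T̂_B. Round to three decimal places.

-2.950

T̂_A = 0.603(118.8) + 0.397(95.4) = 109.51020
T̂_B = 0.775(118.4) + 0.225(92.0) = 112.46000
T̂_A − T̂_B = -2.94980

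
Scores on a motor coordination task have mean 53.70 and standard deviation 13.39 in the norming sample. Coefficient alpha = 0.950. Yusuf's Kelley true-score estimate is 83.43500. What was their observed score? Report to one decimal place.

85.0

T̂ = ρX + (1 − ρ)μ  ⇒  X = (T̂ − (1 − ρ)μ) / ρ
X = (83.43500 − 0.050 × 53.70) / 0.950 = (83.43500 − 2.68500) / 0.950 = 80.75000 / 0.950 = 85.000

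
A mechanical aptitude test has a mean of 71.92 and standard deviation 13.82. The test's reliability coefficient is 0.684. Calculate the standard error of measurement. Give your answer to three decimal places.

SEM = SD · √(1 − ρ) = 13.82 × √0.316 = 13.82 × 0.5621 = 7.7688

7.769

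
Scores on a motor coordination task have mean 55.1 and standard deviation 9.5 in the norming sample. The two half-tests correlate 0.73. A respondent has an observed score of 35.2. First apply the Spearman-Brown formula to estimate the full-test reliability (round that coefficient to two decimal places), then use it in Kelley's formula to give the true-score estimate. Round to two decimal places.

Spearman-Brown: ρ = 2r/(1 + r) = 2(0.73)/(1 + 0.73) = 1.460/1.73 = 0.8439 → 0.84
T̂ = ρX + (1 − ρ)μ
  = 0.84 × 35.2 + 0.16 × 55.1
  = 29.568 + 8.816
  = 38.384
  ≈ 38.38

38.38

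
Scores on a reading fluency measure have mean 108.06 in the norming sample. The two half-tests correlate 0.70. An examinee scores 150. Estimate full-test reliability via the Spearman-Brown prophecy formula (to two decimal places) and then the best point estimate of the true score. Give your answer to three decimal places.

142.451

Spearman-Brown: ρ = 2r/(1 + r) = 2(0.70)/(1 + 0.70) = 1.400/1.70 = 0.8235 → 0.82
T̂ = ρX + (1 − ρ)μ
  = 0.82 × 150 + 0.18 × 108.06
  = 123.00 + 19.4508
  = 142.4508
  ≈ 142.451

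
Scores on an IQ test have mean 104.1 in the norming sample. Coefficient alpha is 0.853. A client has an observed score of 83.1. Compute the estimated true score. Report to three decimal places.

86.187

T̂ = 0.853(83.1) + 0.147(104.1) = 70.8843 + 15.3027 = 86.1870 → 86.187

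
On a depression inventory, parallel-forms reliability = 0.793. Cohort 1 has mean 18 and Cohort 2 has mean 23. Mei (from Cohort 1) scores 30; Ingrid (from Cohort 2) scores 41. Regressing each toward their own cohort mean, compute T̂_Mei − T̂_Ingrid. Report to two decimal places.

T̂_Mei = 0.793(30) + 0.207(18) = 27.5160
T̂_Ingrid = 0.793(41) + 0.207(23) = 37.2740
Difference = 27.5160 − 37.2740 = -9.7580

-9.76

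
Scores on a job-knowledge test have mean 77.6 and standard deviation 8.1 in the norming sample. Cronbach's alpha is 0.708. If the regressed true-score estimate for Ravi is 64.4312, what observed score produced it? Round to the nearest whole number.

59

T̂ = ρX + (1 − ρ)μ  ⇒  X = (T̂ − (1 − ρ)μ) / ρ
X = (64.4312 − 0.292 × 77.6) / 0.708 = (64.4312 − 22.6592) / 0.708 = 41.7720 / 0.708 = 59.00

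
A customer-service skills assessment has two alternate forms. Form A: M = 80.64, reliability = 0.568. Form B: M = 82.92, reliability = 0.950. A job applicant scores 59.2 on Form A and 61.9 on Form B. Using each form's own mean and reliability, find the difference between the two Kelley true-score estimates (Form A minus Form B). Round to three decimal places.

5.511

T̂_A = 0.568(59.2) + 0.432(80.64) = 68.46208
T̂_B = 0.950(61.9) + 0.050(82.92) = 62.95100
T̂_A − T̂_B = 5.51108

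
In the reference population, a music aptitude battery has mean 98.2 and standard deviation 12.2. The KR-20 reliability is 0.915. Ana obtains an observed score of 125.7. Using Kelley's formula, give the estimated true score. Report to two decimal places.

T̂ = 0.915(125.7) + 0.085(98.2) = 115.0155 + 8.3470 = 123.363 → 123.36

123.36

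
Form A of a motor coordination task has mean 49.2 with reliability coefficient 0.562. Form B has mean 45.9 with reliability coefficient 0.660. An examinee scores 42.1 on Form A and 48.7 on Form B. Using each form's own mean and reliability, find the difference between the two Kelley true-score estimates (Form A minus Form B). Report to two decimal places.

-2.54

T̂_A = 0.562(42.1) + 0.438(49.2) = 45.2098
T̂_B = 0.660(48.7) + 0.340(45.9) = 47.7480
T̂_A − T̂_B = -2.5382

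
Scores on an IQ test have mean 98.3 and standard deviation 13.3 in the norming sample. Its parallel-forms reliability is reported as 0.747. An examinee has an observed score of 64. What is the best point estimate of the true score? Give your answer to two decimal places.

Kelley's formula gives T̂ = 0.747·64 + 0.253·98.3 = 47.808 + 24.8699 = 72.678.

72.68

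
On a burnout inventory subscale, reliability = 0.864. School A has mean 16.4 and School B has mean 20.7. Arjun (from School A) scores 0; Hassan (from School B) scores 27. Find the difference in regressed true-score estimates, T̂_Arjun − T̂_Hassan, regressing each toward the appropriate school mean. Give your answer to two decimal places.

-23.91

T̂_Arjun = 0.864(0) + 0.136(16.4) = 2.2304
T̂_Hassan = 0.864(27) + 0.136(20.7) = 26.1432
Difference = 2.2304 − 26.1432 = -23.9128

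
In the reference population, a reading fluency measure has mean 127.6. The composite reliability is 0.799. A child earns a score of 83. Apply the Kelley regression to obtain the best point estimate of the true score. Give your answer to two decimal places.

91.96

T̂ = ρX + (1 − ρ)μ
  = 0.799 × 83 + 0.201 × 127.6
  = 66.317 + 25.6476
  = 91.965
  ≈ 91.96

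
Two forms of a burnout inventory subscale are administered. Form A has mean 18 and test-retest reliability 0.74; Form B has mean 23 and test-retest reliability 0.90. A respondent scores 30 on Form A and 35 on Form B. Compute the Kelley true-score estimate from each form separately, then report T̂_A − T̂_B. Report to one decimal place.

-6.9

T̂_A = 0.74(30) + 0.26(18) = 26.880
T̂_B = 0.90(35) + 0.10(23) = 33.800
T̂_A − T̂_B = -6.920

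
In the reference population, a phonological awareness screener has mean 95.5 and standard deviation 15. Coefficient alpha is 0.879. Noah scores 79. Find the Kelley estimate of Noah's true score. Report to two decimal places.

T̂ = 0.879(79) + 0.121(95.5) = 69.441 + 11.5555 = 80.996 → 81.00

81.00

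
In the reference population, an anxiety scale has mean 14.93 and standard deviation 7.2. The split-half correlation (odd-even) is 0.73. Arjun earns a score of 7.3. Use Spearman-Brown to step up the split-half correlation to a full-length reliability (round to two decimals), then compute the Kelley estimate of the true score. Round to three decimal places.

Spearman-Brown: ρ = 2r/(1 + r) = 2(0.73)/(1 + 0.73) = 1.460/1.73 = 0.8439 → 0.84
Kelley's formula gives T̂ = 0.84·7.3 + 0.16·14.93 = 6.132 + 2.3888 = 8.5208.

8.521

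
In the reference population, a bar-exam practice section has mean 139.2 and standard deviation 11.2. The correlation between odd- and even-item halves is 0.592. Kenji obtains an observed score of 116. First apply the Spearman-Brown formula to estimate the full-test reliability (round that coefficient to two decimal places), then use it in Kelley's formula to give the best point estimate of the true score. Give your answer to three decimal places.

122.032

Spearman-Brown: ρ = 2r/(1 + r) = 2(0.592)/(1 + 0.592) = 1.1840/1.592 = 0.7437 → 0.74
T̂ = 0.74(116) + 0.26(139.2) = 85.84 + 36.192 = 122.0320 → 122.032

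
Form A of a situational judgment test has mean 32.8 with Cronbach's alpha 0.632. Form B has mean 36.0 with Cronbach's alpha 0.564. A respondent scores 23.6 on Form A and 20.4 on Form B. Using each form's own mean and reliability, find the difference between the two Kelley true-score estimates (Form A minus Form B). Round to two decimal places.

-0.22

T̂_A = 0.632(23.6) + 0.368(32.8) = 26.9856
T̂_B = 0.564(20.4) + 0.436(36.0) = 27.2016
T̂_A − T̂_B = -0.2160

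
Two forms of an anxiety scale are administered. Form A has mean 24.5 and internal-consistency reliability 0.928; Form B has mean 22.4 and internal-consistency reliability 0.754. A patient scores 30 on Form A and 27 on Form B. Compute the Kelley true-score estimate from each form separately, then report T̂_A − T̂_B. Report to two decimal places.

T̂_A = 0.928(30) + 0.072(24.5) = 29.6040
T̂_B = 0.754(27) + 0.246(22.4) = 25.8684
T̂_A − T̂_B = 3.7356

3.74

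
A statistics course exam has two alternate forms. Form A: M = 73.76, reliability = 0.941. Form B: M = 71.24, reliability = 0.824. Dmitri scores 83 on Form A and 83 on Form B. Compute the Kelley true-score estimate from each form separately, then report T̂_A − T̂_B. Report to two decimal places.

1.52

T̂_A = 0.941(83) + 0.059(73.76) = 82.4548
T̂_B = 0.824(83) + 0.176(71.24) = 80.9302
T̂_A − T̂_B = 1.5246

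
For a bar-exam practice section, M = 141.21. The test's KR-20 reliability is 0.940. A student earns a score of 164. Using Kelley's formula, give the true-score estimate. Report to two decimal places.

162.63

T̂ = 0.940(164) + 0.060(141.21) = 154.160 + 8.47260 = 162.633 → 162.63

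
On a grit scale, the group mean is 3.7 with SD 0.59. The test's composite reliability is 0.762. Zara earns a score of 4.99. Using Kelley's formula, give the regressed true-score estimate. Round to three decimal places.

T̂ = ρX + (1 − ρ)μ
  = 0.762 × 4.99 + 0.238 × 3.7
  = 3.80238 + 0.8806
  = 4.6830
  ≈ 4.683

4.683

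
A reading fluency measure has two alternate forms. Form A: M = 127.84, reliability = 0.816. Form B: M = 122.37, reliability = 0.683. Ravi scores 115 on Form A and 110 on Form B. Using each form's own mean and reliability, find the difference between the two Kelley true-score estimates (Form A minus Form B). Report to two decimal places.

3.44

T̂_A = 0.816(115) + 0.184(127.84) = 117.3626
T̂_B = 0.683(110) + 0.317(122.37) = 113.9213
T̂_A − T̂_B = 3.4413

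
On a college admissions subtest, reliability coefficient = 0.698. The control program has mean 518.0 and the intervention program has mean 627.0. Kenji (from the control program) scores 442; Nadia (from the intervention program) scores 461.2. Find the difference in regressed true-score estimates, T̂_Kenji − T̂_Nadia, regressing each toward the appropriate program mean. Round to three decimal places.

T̂_Kenji = 0.698(442) + 0.302(518.0) = 464.95200
T̂_Nadia = 0.698(461.2) + 0.302(627.0) = 511.27160
Difference = 464.95200 − 511.27160 = -46.31960

-46.320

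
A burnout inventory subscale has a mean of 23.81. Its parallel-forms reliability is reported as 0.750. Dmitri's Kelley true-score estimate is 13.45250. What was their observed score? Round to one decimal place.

10.0

T̂ = ρX + (1 − ρ)μ  ⇒  X = (T̂ − (1 − ρ)μ) / ρ
X = (13.45250 − 0.250 × 23.81) / 0.750 = (13.45250 − 5.95250) / 0.750 = 7.50000 / 0.750 = 10.000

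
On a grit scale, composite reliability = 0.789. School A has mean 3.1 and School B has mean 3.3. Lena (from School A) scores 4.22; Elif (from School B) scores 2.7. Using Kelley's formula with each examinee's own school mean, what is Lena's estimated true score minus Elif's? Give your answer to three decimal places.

1.157

T̂_Lena = 0.789(4.22) + 0.211(3.1) = 3.98368
T̂_Elif = 0.789(2.7) + 0.211(3.3) = 2.82660
Difference = 3.98368 − 2.82660 = 1.15708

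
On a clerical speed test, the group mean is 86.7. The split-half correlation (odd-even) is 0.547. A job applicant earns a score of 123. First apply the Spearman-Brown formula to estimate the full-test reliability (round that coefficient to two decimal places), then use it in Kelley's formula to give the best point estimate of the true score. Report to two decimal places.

Spearman-Brown: ρ = 2r/(1 + r) = 2(0.547)/(1 + 0.547) = 1.0940/1.547 = 0.7072 → 0.71
Kelley's formula gives T̂ = 0.71·123 + 0.29·86.7 = 87.33 + 25.143 = 112.473.

112.47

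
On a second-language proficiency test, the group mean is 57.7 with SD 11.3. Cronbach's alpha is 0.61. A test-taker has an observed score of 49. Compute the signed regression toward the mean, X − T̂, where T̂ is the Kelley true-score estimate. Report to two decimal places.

Weight the observed score by reliability and the mean by (1 − reliability): T̂ = 0.61·49 + 0.39·57.7 = 29.89 + 22.503 = 52.3930.
X − T̂ = 49 − 52.393 = -3.393 → -3.39

-3.39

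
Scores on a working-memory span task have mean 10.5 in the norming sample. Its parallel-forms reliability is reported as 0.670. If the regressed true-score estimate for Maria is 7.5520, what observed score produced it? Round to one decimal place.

6.1

T̂ = ρX + (1 − ρ)μ  ⇒  X = (T̂ − (1 − ρ)μ) / ρ
X = (7.5520 − 0.330 × 10.5) / 0.670 = (7.5520 − 3.4650) / 0.670 = 4.0870 / 0.670 = 6.100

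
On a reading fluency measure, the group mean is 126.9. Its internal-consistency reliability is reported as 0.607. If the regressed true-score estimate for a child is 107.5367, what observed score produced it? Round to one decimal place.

T̂ = ρX + (1 − ρ)μ  ⇒  X = (T̂ − (1 − ρ)μ) / ρ
X = (107.5367 − 0.393 × 126.9) / 0.607 = (107.5367 − 49.8717) / 0.607 = 57.6650 / 0.607 = 95.000

95.0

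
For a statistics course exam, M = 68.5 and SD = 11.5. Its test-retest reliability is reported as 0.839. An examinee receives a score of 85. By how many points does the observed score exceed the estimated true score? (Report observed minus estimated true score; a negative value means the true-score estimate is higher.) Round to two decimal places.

2.66

T̂ = 0.839(85) + 0.161(68.5) = 71.315 + 11.0285 = 82.3435 → 82.344
X − T̂ = 85 − 82.344 = 2.656 → 2.66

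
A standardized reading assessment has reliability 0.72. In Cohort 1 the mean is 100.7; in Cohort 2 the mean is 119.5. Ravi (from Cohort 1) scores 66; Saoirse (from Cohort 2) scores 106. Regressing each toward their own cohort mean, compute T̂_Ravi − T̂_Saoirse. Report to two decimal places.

-34.06

T̂_Ravi = 0.72(66) + 0.28(100.7) = 75.7160
T̂_Saoirse = 0.72(106) + 0.28(119.5) = 109.7800
Difference = 75.7160 − 109.7800 = -34.0640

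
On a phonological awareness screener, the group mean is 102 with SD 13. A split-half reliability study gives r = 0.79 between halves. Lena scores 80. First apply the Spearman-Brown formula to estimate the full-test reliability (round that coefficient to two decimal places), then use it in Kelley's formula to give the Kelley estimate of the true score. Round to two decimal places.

Spearman-Brown: ρ = 2r/(1 + r) = 2(0.79)/(1 + 0.79) = 1.580/1.79 = 0.8827 → 0.88
T̂ = ρX + (1 − ρ)μ
  = 0.88 × 80 + 0.12 × 102
  = 70.40 + 12.24
  = 82.640
  ≈ 82.64

82.64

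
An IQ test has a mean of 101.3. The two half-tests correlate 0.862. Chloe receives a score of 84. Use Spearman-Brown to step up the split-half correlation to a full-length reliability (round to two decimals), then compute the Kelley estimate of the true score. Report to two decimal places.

Spearman-Brown: ρ = 2r/(1 + r) = 2(0.862)/(1 + 0.862) = 1.7240/1.862 = 0.9259 → 0.93
T̂ = 0.93(84) + 0.07(101.3) = 78.12 + 7.091 = 85.211 → 85.21

85.21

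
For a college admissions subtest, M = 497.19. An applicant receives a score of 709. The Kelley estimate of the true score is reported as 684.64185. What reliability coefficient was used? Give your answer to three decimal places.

T̂ = ρX + (1 − ρ)μ  ⇒  T̂ − μ = ρ(X − μ)
ρ = (T̂ − μ)/(X − μ) = (684.64185 − 497.19) / (709 − 497.19) = 187.45185 / 211.81 = 0.88500

0.885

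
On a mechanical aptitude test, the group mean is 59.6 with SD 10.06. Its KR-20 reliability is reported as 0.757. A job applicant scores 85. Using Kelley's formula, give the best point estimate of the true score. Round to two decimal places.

78.83

T̂ = ρX + (1 − ρ)μ
  = 0.757 × 85 + 0.243 × 59.6
  = 64.345 + 14.4828
  = 78.828
  ≈ 78.83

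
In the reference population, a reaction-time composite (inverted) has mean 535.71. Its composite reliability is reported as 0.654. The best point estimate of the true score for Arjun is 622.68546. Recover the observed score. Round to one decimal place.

T̂ = ρX + (1 − ρ)μ  ⇒  X = (T̂ − (1 − ρ)μ) / ρ
X = (622.68546 − 0.346 × 535.71) / 0.654 = (622.68546 − 185.35566) / 0.654 = 437.32980 / 0.654 = 668.700

668.7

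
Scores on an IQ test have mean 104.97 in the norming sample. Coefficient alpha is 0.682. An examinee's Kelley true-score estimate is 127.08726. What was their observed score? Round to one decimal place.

137.4

T̂ = ρX + (1 − ρ)μ  ⇒  X = (T̂ − (1 − ρ)μ) / ρ
X = (127.08726 − 0.318 × 104.97) / 0.682 = (127.08726 − 33.38046) / 0.682 = 93.70680 / 0.682 = 137.400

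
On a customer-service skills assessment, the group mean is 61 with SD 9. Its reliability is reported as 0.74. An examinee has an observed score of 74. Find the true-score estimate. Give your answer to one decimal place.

70.6

T̂ = ρX + (1 − ρ)μ
  = 0.74 × 74 + 0.26 × 61
  = 54.76 + 15.86
  = 70.62
  ≈ 70.6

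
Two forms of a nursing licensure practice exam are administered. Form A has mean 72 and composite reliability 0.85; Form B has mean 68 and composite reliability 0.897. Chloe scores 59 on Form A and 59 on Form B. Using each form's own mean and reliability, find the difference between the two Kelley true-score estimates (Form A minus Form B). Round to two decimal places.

1.02

T̂_A = 0.85(59) + 0.15(72) = 60.9500
T̂_B = 0.897(59) + 0.103(68) = 59.9270
T̂_A − T̂_B = 1.0230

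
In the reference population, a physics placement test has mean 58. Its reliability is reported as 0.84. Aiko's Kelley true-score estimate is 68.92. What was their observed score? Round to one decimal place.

71.0

T̂ = ρX + (1 − ρ)μ  ⇒  X = (T̂ − (1 − ρ)μ) / ρ
X = (68.92 − 0.16 × 58) / 0.84 = (68.92 − 9.28) / 0.84 = 59.64 / 0.84 = 71.000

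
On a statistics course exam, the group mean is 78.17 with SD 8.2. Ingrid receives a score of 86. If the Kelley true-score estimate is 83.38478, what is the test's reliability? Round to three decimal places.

0.666

T̂ = ρX + (1 − ρ)μ  ⇒  T̂ − μ = ρ(X − μ)
ρ = (T̂ − μ)/(X − μ) = (83.38478 − 78.17) / (86 − 78.17) = 5.21478 / 7.83 = 0.66600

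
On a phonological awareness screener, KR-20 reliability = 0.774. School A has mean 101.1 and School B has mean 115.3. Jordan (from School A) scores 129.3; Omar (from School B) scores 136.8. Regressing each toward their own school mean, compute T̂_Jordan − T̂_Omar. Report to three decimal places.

-9.014

T̂_Jordan = 0.774(129.3) + 0.226(101.1) = 122.92680
T̂_Omar = 0.774(136.8) + 0.226(115.3) = 131.94100
Difference = 122.92680 − 131.94100 = -9.01420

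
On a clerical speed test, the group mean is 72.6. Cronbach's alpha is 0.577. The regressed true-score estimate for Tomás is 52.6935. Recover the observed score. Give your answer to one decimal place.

38.1

T̂ = ρX + (1 − ρ)μ  ⇒  X = (T̂ − (1 − ρ)μ) / ρ
X = (52.6935 − 0.423 × 72.6) / 0.577 = (52.6935 − 30.7098) / 0.577 = 21.9837 / 0.577 = 38.100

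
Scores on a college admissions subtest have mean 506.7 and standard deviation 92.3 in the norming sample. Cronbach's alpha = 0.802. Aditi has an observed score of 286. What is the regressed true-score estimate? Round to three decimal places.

329.699

Weight the observed score by reliability and the mean by (1 − reliability): T̂ = 0.802·286 + 0.198·506.7 = 229.372 + 100.3266 = 329.6986.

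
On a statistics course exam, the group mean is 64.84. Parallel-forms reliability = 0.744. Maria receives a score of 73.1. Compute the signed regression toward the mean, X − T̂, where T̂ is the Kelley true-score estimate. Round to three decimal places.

T̂ = 0.744(73.1) + 0.256(64.84) = 54.3864 + 16.59904 = 70.98544 → 70.9854
X − T̂ = 73.1 − 70.9854 = 2.1146 → 2.115

2.115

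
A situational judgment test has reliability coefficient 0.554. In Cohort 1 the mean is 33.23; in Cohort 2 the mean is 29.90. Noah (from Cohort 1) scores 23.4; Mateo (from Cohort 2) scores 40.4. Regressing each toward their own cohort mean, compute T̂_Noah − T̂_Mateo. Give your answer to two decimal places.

T̂_Noah = 0.554(23.4) + 0.446(33.23) = 27.7842
T̂_Mateo = 0.554(40.4) + 0.446(29.90) = 35.7170
Difference = 27.7842 − 35.7170 = -7.9328

-7.93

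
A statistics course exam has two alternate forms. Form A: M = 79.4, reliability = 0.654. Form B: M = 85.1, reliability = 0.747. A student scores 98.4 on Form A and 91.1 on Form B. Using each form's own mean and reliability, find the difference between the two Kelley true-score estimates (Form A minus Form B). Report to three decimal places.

T̂_A = 0.654(98.4) + 0.346(79.4) = 91.82600
T̂_B = 0.747(91.1) + 0.253(85.1) = 89.58200
T̂_A − T̂_B = 2.24400

2.244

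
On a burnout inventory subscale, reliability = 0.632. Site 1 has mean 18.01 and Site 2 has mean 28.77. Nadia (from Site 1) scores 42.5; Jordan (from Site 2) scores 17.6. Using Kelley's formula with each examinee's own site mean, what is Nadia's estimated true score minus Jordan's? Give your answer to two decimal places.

T̂_Nadia = 0.632(42.5) + 0.368(18.01) = 33.4877
T̂_Jordan = 0.632(17.6) + 0.368(28.77) = 21.7106
Difference = 33.4877 − 21.7106 = 11.7771

11.78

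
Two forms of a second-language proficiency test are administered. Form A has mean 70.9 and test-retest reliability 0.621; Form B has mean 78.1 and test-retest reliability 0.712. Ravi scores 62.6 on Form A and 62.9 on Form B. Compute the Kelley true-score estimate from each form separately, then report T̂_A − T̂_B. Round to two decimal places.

-1.53

T̂_A = 0.621(62.6) + 0.379(70.9) = 65.7457
T̂_B = 0.712(62.9) + 0.288(78.1) = 67.2776
T̂_A − T̂_B = -1.5319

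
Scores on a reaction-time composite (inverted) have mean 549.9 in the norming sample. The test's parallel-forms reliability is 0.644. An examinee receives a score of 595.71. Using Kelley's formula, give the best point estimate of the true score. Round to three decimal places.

579.402

Weight the observed score by reliability and the mean by (1 − reliability): T̂ = 0.644·595.71 + 0.356·549.9 = 383.63724 + 195.7644 = 579.4016.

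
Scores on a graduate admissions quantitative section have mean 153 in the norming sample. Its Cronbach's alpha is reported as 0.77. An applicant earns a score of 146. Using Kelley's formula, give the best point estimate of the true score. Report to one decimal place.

Weight the observed score by reliability and the mean by (1 − reliability): T̂ = 0.77·146 + 0.23·153 = 112.42 + 35.19 = 147.61.

147.6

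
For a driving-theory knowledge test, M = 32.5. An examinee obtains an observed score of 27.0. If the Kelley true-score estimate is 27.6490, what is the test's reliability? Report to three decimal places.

T̂ = ρX + (1 − ρ)μ  ⇒  T̂ − μ = ρ(X − μ)
ρ = (T̂ − μ)/(X − μ) = (27.6490 − 32.5) / (27.0 − 32.5) = -4.8510 / -5.5 = 0.88200

0.882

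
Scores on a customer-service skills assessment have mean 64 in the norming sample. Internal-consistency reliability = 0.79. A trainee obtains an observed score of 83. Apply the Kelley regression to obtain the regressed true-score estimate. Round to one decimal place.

79.0

T̂ = ρX + (1 − ρ)μ
  = 0.79 × 83 + 0.21 × 64
  = 65.57 + 13.44
  = 79.01
  ≈ 79.0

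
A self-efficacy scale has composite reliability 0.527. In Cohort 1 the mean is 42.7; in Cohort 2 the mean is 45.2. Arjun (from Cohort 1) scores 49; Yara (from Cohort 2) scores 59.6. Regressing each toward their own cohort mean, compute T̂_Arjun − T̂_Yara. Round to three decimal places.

-6.769

T̂_Arjun = 0.527(49) + 0.473(42.7) = 46.02010
T̂_Yara = 0.527(59.6) + 0.473(45.2) = 52.78880
Difference = 46.02010 − 52.78880 = -6.76870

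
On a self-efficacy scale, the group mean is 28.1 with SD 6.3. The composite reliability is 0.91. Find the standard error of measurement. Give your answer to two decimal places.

SEM = SD · √(1 − ρ) = 6.3 × √0.09 = 6.3 × 0.3000 = 1.890

1.89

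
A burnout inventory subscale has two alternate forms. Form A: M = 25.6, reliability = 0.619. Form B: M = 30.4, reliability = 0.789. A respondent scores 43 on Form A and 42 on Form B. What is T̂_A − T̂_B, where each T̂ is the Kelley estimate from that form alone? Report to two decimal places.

-3.18

T̂_A = 0.619(43) + 0.381(25.6) = 36.3706
T̂_B = 0.789(42) + 0.211(30.4) = 39.5524
T̂_A − T̂_B = -3.1818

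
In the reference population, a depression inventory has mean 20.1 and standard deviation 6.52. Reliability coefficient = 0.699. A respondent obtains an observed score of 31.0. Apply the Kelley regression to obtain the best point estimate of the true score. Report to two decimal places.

27.72

T̂ = ρX + (1 − ρ)μ
  = 0.699 × 31.0 + 0.301 × 20.1
  = 21.6690 + 6.0501
  = 27.719
  ≈ 27.72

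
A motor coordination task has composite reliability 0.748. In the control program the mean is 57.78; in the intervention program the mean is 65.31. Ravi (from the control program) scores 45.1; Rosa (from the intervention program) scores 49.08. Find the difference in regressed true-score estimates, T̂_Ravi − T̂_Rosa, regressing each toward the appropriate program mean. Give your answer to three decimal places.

-4.875

T̂_Ravi = 0.748(45.1) + 0.252(57.78) = 48.29536
T̂_Rosa = 0.748(49.08) + 0.252(65.31) = 53.16996
Difference = 48.29536 − 53.16996 = -4.87460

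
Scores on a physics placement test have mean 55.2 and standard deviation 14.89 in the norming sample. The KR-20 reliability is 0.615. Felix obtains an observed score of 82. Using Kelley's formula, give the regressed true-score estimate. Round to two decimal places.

T̂ = 0.615(82) + 0.385(55.2) = 50.430 + 21.2520 = 71.682 → 71.68

71.68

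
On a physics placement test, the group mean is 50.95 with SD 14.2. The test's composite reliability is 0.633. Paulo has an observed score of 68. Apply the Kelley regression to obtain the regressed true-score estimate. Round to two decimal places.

T̂ = ρX + (1 − ρ)μ
  = 0.633 × 68 + 0.367 × 50.95
  = 43.044 + 18.69865
  = 61.743
  ≈ 61.74

61.74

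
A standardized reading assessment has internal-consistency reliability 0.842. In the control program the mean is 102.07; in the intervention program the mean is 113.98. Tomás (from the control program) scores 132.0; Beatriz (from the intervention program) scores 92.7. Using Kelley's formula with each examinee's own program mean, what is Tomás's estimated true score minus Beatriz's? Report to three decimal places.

T̂_Tomás = 0.842(132.0) + 0.158(102.07) = 127.27106
T̂_Beatriz = 0.842(92.7) + 0.158(113.98) = 96.06224
Difference = 127.27106 − 96.06224 = 31.20882

31.209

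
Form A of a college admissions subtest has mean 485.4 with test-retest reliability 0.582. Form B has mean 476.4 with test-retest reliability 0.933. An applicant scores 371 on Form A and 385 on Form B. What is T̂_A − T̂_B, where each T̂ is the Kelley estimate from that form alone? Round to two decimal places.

27.70

T̂_A = 0.582(371) + 0.418(485.4) = 418.8192
T̂_B = 0.933(385) + 0.067(476.4) = 391.1238
T̂_A − T̂_B = 27.6954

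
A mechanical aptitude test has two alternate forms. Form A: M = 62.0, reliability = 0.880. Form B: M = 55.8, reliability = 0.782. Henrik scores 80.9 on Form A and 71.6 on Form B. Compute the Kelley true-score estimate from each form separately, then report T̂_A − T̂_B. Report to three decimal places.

T̂_A = 0.880(80.9) + 0.120(62.0) = 78.63200
T̂_B = 0.782(71.6) + 0.218(55.8) = 68.15560
T̂_A − T̂_B = 10.47640

10.476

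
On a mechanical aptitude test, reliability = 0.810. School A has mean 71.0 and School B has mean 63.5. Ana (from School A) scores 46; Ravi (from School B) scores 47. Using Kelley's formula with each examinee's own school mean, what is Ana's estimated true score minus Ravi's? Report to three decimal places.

0.615

T̂_Ana = 0.810(46) + 0.190(71.0) = 50.75000
T̂_Ravi = 0.810(47) + 0.190(63.5) = 50.13500
Difference = 50.75000 − 50.13500 = 0.61500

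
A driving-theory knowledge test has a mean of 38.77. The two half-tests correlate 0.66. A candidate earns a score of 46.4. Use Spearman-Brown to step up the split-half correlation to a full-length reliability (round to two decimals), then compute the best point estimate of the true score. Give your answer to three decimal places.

44.874

Spearman-Brown: ρ = 2r/(1 + r) = 2(0.66)/(1 + 0.66) = 1.320/1.66 = 0.7952 → 0.80
T̂ = ρX + (1 − ρ)μ
  = 0.80 × 46.4 + 0.20 × 38.77
  = 37.120 + 7.7540
  = 44.8740
  ≈ 44.874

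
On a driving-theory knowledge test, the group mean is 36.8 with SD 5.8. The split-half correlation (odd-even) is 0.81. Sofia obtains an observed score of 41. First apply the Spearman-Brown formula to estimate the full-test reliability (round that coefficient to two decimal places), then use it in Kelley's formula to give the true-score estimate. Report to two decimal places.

40.58

Spearman-Brown: ρ = 2r/(1 + r) = 2(0.81)/(1 + 0.81) = 1.620/1.81 = 0.8950 → 0.90
T̂ = ρX + (1 − ρ)μ
  = 0.90 × 41 + 0.10 × 36.8
  = 36.90 + 3.680
  = 40.580
  ≈ 40.58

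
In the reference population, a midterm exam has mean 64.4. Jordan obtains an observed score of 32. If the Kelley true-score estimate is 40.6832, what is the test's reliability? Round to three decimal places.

0.732

T̂ = ρX + (1 − ρ)μ  ⇒  T̂ − μ = ρ(X − μ)
ρ = (T̂ − μ)/(X − μ) = (40.6832 − 64.4) / (32 − 64.4) = -23.7168 / -32.4 = 0.73200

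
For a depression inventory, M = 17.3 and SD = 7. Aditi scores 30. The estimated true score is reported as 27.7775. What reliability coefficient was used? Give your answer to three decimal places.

T̂ = ρX + (1 − ρ)μ  ⇒  T̂ − μ = ρ(X − μ)
ρ = (T̂ − μ)/(X − μ) = (27.7775 − 17.3) / (30 − 17.3) = 10.4775 / 12.7 = 0.82500

0.825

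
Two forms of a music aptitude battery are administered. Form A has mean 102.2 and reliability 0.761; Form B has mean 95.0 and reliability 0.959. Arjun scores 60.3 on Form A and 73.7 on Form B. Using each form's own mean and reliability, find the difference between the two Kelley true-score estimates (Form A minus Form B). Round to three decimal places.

T̂_A = 0.761(60.3) + 0.239(102.2) = 70.31410
T̂_B = 0.959(73.7) + 0.041(95.0) = 74.57330
T̂_A − T̂_B = -4.25920

-4.259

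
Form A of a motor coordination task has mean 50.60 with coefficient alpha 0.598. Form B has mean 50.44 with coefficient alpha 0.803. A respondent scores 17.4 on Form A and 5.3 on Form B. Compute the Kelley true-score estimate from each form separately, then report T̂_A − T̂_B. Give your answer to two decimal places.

16.55

T̂_A = 0.598(17.4) + 0.402(50.60) = 30.7464
T̂_B = 0.803(5.3) + 0.197(50.44) = 14.1926
T̂_A − T̂_B = 16.5538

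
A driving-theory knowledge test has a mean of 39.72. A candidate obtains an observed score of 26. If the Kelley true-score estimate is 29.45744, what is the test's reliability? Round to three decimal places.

T̂ = ρX + (1 − ρ)μ  ⇒  T̂ − μ = ρ(X − μ)
ρ = (T̂ − μ)/(X − μ) = (29.45744 − 39.72) / (26 − 39.72) = -10.26256 / -13.72 = 0.74800

0.748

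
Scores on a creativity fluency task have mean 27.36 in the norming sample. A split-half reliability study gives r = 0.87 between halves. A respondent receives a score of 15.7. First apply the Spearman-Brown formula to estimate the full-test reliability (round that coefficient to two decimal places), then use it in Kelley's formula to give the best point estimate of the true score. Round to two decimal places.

Spearman-Brown: ρ = 2r/(1 + r) = 2(0.87)/(1 + 0.87) = 1.740/1.87 = 0.9305 → 0.93
Kelley's formula gives T̂ = 0.93·15.7 + 0.07·27.36 = 14.601 + 1.9152 = 16.516.

16.52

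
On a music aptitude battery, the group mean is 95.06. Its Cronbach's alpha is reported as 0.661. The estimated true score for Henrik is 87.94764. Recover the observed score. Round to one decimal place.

84.3

T̂ = ρX + (1 − ρ)μ  ⇒  X = (T̂ − (1 − ρ)μ) / ρ
X = (87.94764 − 0.339 × 95.06) / 0.661 = (87.94764 − 32.22534) / 0.661 = 55.72230 / 0.661 = 84.300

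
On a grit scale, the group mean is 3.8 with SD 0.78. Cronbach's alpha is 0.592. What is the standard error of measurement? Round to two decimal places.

SEM = SD · √(1 − ρ) = 0.78 × √0.408 = 0.78 × 0.6387 = 0.498

0.50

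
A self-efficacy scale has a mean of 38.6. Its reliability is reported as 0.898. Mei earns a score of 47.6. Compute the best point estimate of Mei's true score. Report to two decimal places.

46.68

T̂ = ρX + (1 − ρ)μ
  = 0.898 × 47.6 + 0.102 × 38.6
  = 42.7448 + 3.9372
  = 46.682
  ≈ 46.68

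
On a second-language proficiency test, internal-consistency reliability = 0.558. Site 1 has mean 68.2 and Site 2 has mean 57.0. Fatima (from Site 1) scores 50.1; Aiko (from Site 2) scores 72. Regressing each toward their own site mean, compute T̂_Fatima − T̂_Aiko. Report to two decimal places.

T̂_Fatima = 0.558(50.1) + 0.442(68.2) = 58.1002
T̂_Aiko = 0.558(72) + 0.442(57.0) = 65.3700
Difference = 58.1002 − 65.3700 = -7.2698

-7.27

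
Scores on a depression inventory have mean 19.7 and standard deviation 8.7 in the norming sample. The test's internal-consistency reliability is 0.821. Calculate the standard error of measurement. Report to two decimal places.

SEM = SD · √(1 − ρ) = 8.7 × √0.179 = 8.7 × 0.4231 = 3.681

3.68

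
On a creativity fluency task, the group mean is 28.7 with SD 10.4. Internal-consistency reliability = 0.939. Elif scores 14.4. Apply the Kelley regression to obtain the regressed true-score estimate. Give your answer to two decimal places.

15.27

T̂ = ρX + (1 − ρ)μ
  = 0.939 × 14.4 + 0.061 × 28.7
  = 13.5216 + 1.7507
  = 15.272
  ≈ 15.27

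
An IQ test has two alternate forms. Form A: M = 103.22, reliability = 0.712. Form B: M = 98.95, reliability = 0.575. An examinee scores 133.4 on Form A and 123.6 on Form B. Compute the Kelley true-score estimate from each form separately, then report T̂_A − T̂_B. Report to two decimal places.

T̂_A = 0.712(133.4) + 0.288(103.22) = 124.7082
T̂_B = 0.575(123.6) + 0.425(98.95) = 113.1238
T̂_A − T̂_B = 11.5844

11.58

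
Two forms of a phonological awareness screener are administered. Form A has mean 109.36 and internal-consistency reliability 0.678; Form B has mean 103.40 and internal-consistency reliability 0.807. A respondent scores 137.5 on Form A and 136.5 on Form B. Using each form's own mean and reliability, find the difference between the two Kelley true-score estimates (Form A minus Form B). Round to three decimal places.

T̂_A = 0.678(137.5) + 0.322(109.36) = 128.43892
T̂_B = 0.807(136.5) + 0.193(103.40) = 130.11170
T̂_A − T̂_B = -1.67278

-1.673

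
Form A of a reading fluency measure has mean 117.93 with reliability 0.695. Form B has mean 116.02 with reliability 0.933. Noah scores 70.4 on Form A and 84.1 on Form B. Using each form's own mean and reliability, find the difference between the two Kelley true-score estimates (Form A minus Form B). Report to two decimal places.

T̂_A = 0.695(70.4) + 0.305(117.93) = 84.8967
T̂_B = 0.933(84.1) + 0.067(116.02) = 86.2386
T̂_A − T̂_B = -1.3420

-1.34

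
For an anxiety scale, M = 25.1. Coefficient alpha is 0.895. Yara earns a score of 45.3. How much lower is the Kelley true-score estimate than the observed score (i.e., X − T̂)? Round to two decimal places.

Weight the observed score by reliability and the mean by (1 − reliability): T̂ = 0.895·45.3 + 0.105·25.1 = 40.5435 + 2.6355 = 43.1790.
X − T̂ = 45.3 − 43.179 = 2.121 → 2.12

2.12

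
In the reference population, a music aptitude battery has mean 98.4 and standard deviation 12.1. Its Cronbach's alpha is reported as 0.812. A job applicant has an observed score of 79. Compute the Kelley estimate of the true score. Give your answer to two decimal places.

82.65

Kelley's formula gives T̂ = 0.812·79 + 0.188·98.4 = 64.148 + 18.4992 = 82.647.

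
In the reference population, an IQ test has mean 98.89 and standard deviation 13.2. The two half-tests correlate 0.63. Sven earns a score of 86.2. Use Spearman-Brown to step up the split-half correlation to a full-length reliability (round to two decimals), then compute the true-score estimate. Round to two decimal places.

89.12

Spearman-Brown: ρ = 2r/(1 + r) = 2(0.63)/(1 + 0.63) = 1.260/1.63 = 0.7730 → 0.77
T̂ = 0.77(86.2) + 0.23(98.89) = 66.374 + 22.7447 = 89.119 → 89.12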